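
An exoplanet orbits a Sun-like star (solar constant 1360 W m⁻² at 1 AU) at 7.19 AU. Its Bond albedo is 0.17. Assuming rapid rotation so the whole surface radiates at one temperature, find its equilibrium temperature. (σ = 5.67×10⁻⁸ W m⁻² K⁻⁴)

Flux at 7.19 AU: S = 1360/7.19² = 26.3 W m⁻².
Energy balance: absorbed = emitted ⇒ πR²·S(1−A) = 4πR²·σT_eq⁴, so T_eq⁴ = S(1−A)/(4σ).
T_eq = [26.3 × 0.83 / (4 × 5.67×10⁻⁸)]^(1/4) = (9.63×10⁷)^(1/4) = 99.1 K.

T_eq ≈ 99.1 K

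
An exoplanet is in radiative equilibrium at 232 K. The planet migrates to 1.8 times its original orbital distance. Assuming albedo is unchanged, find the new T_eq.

T_eq ∝ L^(1/4) · d^(−1/2).
T′ = 232 / 1.8^(1/2) = 173 K.

T_eq ≈ 173 K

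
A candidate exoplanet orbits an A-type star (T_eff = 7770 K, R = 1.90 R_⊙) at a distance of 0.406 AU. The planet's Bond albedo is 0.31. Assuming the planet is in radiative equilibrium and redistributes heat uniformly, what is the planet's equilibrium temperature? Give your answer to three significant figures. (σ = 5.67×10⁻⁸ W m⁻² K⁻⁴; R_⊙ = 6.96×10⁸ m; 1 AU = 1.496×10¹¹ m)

R_⋆ = 1.90 × 6.96×10⁸ = 1.32×10⁹ m.
d = 0.406 AU = 6.07×10¹⁰ m.
L = 4πR_⋆²σT_⋆⁴ = 4π(1.32×10⁹)² × 5.67×10⁻⁸ × (7770)⁴ = 4.54×10²⁷ W.
S = L/(4πd²) = 9.80×10⁴ W m⁻².
Energy balance: absorbed = emitted ⇒ πR²·S(1−A) = 4πR²·σT_eq⁴, so T_eq⁴ = S(1−A)/(4σ).
T_eq = [9.80×10⁴ × 0.69 / (4 × 5.67×10⁻⁸)]^(1/4) = (2.98×10¹¹)^(1/4) = 739 K.

T_eq ≈ 739 K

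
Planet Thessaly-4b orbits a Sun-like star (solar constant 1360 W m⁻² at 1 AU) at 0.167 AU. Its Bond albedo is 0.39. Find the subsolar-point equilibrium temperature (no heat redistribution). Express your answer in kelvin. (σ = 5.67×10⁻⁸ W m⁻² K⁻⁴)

T_ss ≈ 851 K

Flux at 0.167 AU: S = 1360/0.167² = 4.88×10⁴ W m⁻².
At the subsolar point the surface absorbs S(1−A) and emits σT⁴ per unit area — no factor of 4, since only the local patch is in balance.
T = [4.88×10⁴ × 0.61 / 5.67×10⁻⁸]^(1/4) = (5.25×10¹¹)^(1/4) = 851 K.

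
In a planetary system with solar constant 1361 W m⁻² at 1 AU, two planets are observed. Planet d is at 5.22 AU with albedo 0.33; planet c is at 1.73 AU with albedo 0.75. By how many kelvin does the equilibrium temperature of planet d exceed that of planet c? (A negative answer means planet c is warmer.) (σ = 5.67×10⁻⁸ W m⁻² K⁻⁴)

ΔT ≈ -39.4 K

T_eq = [S₀(1−A)/(4σd²)]^(1/4), so T ∝ (1−A)^(1/4) / √d.
T₁ = [1361×0.67/(4×5.67×10⁻⁸×5.22²)]^(1/4) = 110.21 K.
T₂ = [1361×0.25/(4×5.67×10⁻⁸×1.73²)]^(1/4) = 149.63 K.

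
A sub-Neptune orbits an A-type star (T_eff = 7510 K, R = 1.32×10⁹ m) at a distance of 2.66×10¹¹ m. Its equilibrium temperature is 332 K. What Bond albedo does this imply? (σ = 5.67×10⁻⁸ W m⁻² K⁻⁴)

L = 4πR_⋆²σT_⋆⁴ = 4π(1.32×10⁹)² × 5.67×10⁻⁸ × (7510)⁴ = 3.95×10²⁷ W.
S = L/(4πd²) = 4440 W m⁻².
From T_eq⁴ = S(1−A)/(4σ): 1−A = 4σT_eq⁴/S.
1−A = 4 × 5.67×10⁻⁸ × (332)⁴ / 4440 = 0.620.

A ≈ 0.38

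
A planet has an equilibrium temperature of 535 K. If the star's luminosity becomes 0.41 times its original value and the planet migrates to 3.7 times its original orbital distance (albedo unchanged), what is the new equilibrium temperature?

T_eq ∝ L^(1/4) · d^(−1/2).
T′ = 535 × 0.41^(1/4) / 3.7^(1/2) = 223 K.

T_eq ≈ 223 K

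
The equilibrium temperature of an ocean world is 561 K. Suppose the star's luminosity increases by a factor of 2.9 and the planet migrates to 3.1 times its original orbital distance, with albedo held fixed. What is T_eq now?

T_eq ∝ L^(1/4) · d^(−1/2).
T′ = 561 × 2.9^(1/4) / 3.1^(1/2) = 416 K.

T_eq ≈ 416 K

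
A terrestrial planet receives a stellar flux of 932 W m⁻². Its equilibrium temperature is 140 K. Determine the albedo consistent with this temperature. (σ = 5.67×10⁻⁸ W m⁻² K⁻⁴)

A ≈ 0.91

From T_eq⁴ = S(1−A)/(4σ): 1−A = 4σT_eq⁴/S.
1−A = 4 × 5.67×10⁻⁸ × (140)⁴ / 932 = 0.093.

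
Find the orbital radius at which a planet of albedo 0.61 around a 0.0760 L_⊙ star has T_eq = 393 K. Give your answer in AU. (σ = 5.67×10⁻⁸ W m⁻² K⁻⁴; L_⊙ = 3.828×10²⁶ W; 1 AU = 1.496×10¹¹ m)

L = 0.0760 × 3.828×10²⁶ = 2.91×10²⁵ W.
From T_eq⁴ = L(1−A)/(16πσd²): d = √[L(1−A)/(16πσT_eq⁴)].
d = √[2.91×10²⁵ × 0.39 / (16π × 5.67×10⁻⁸ × (393)⁴)] = 1.29×10¹⁰ m = 0.0864 AU.

d ≈ 0.0864 AU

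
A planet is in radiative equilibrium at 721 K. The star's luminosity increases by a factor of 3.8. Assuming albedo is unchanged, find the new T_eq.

T_eq ≈ 1010 K

T_eq ∝ L^(1/4) · d^(−1/2).
T′ = 721 × 3.8^(1/4) = 1010 K.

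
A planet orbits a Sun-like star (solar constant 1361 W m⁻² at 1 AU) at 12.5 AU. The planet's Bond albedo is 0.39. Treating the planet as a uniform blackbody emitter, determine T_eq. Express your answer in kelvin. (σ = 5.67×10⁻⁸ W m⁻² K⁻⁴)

T_eq ≈ 69.6 K

Flux at 12.5 AU: S = 1361/12.5² = 8.71 W m⁻².
Energy balance: absorbed = emitted ⇒ πR²·S(1−A) = 4πR²·σT_eq⁴, so T_eq⁴ = S(1−A)/(4σ).
T_eq = [8.71 × 0.61 / (4 × 5.67×10⁻⁸)]^(1/4) = (2.34×10⁷)^(1/4) = 69.6 K.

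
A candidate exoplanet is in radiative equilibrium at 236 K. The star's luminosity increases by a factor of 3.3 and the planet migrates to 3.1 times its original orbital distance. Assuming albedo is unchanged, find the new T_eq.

T_eq ≈ 181 K

T_eq ∝ L^(1/4) · d^(−1/2).
T′ = 236 × 3.3^(1/4) / 3.1^(1/2) = 181 K.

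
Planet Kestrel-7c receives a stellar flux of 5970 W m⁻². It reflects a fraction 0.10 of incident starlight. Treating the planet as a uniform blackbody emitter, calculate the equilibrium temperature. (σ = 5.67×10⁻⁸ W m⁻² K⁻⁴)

T_eq ≈ 392 K

Energy balance: absorbed = emitted ⇒ πR²·S(1−A) = 4πR²·σT_eq⁴, so T_eq⁴ = S(1−A)/(4σ).
T_eq = [5970 × 0.90 / (4 × 5.67×10⁻⁸)]^(1/4) = (2.37×10¹⁰)^(1/4) = 392 K.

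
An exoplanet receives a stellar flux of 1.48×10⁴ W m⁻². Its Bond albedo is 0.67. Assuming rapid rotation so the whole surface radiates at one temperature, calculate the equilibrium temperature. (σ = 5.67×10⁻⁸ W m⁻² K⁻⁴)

Energy balance: absorbed = emitted ⇒ πR²·S(1−A) = 4πR²·σT_eq⁴, so T_eq⁴ = S(1−A)/(4σ).
T_eq = [1.48×10⁴ × 0.33 / (4 × 5.67×10⁻⁸)]^(1/4) = (2.15×10¹⁰)^(1/4) = 383 K.

T_eq ≈ 383 K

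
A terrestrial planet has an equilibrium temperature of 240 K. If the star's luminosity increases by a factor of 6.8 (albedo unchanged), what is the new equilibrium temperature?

T_eq ≈ 388 K

T_eq ∝ L^(1/4) · d^(−1/2).
T′ = 240 × 6.8^(1/4) = 388 K.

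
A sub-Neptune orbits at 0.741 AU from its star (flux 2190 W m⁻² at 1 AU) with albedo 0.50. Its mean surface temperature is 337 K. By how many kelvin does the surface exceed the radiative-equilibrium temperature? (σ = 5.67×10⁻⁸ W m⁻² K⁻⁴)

S = 2190/0.741² = 3988 W m⁻².
T_eq = [S(1−A)/(4σ)]^(1/4) = [3988×0.50/(4×5.67×10⁻⁸)]^(1/4) = 306.2 K.
ΔT = T_surf − T_eq = 337 − 306.2.

ΔT ≈ 30.8 K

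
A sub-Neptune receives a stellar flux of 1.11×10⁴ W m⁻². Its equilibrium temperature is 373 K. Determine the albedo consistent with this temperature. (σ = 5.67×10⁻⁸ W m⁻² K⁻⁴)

A ≈ 0.60

From T_eq⁴ = S(1−A)/(4σ): 1−A = 4σT_eq⁴/S.
1−A = 4 × 5.67×10⁻⁸ × (373)⁴ / 1.11×10⁴ = 0.396.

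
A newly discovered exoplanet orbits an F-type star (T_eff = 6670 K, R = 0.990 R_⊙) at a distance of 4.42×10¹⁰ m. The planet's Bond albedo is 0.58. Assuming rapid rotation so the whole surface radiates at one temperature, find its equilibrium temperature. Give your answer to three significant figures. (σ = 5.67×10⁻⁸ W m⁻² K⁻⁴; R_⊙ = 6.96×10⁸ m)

R_⋆ = 0.990 × 6.96×10⁸ = 6.89×10⁸ m.
L = 4πR_⋆²σT_⋆⁴ = 4π(6.89×10⁸)² × 5.67×10⁻⁸ × (6670)⁴ = 6.70×10²⁶ W.
S = L/(4πd²) = 2.73×10⁴ W m⁻².
Energy balance: absorbed = emitted ⇒ πR²·S(1−A) = 4πR²·σT_eq⁴, so T_eq⁴ = S(1−A)/(4σ).
T_eq = [2.73×10⁴ × 0.42 / (4 × 5.67×10⁻⁸)]^(1/4) = (5.05×10¹⁰)^(1/4) = 474 K.

T_eq ≈ 474 K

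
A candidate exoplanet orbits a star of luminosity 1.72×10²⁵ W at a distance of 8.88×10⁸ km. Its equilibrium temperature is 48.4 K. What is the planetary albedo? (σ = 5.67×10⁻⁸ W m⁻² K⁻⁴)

A ≈ 0.28

d = 8.88×10⁸ km = 8.88×10¹¹ m.
Flux: S = L/(4πd²) = 1.72×10²⁵/(4π×(8.88×10¹¹)²) = 1.74 W m⁻².
From T_eq⁴ = S(1−A)/(4σ): 1−A = 4σT_eq⁴/S.
1−A = 4 × 5.67×10⁻⁸ × (48.4)⁴ / 1.74 = 0.717.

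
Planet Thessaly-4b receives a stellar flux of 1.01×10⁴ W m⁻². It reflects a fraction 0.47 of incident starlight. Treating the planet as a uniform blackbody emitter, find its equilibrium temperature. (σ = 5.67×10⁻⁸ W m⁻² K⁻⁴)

Energy balance: absorbed = emitted ⇒ πR²·S(1−A) = 4πR²·σT_eq⁴, so T_eq⁴ = S(1−A)/(4σ).
T_eq = [1.01×10⁴ × 0.53 / (4 × 5.67×10⁻⁸)]^(1/4) = (2.36×10¹⁰)^(1/4) = 392 K.

T_eq ≈ 392 K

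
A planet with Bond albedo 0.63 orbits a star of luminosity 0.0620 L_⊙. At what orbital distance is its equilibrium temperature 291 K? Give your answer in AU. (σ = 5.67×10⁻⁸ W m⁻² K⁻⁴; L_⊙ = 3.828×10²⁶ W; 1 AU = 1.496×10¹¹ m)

d ≈ 0.139 AU

L = 0.0620 × 3.828×10²⁶ = 2.37×10²⁵ W.
From T_eq⁴ = L(1−A)/(16πσd²): d = √[L(1−A)/(16πσT_eq⁴)].
d = √[2.37×10²⁵ × 0.37 / (16π × 5.67×10⁻⁸ × (291)⁴)] = 2.07×10¹⁰ m = 0.139 AU.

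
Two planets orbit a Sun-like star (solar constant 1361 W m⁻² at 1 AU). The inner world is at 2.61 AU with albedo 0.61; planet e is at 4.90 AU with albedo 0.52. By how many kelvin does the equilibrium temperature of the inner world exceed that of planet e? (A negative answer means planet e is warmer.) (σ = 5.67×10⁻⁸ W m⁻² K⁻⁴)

ΔT ≈ 31.5 K

T_eq = [S₀(1−A)/(4σd²)]^(1/4), so T ∝ (1−A)^(1/4) / √d.
T₁ = [1361×0.39/(4×5.67×10⁻⁸×2.61²)]^(1/4) = 136.14 K.
T₂ = [1361×0.48/(4×5.67×10⁻⁸×4.90²)]^(1/4) = 104.66 K.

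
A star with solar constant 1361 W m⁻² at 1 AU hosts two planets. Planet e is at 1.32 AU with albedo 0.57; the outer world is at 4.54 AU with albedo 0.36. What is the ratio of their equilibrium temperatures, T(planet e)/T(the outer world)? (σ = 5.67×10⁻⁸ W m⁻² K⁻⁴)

T_eq = [S₀(1−A)/(4σd²)]^(1/4), so T ∝ (1−A)^(1/4) / √d.
T₁ = [1361×0.43/(4×5.67×10⁻⁸×1.32²)]^(1/4) = 196.17 K.
T₂ = [1361×0.64/(4×5.67×10⁻⁸×4.54²)]^(1/4) = 116.83 K.

T₁/T₂ ≈ 1.679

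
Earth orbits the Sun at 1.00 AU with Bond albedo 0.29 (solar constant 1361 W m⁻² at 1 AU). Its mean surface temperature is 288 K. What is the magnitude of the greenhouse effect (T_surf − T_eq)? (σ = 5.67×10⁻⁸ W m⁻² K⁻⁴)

S = 1361/1.00² = 1361 W m⁻².
T_eq = [S(1−A)/(4σ)]^(1/4) = [1361×0.71/(4×5.67×10⁻⁸)]^(1/4) = 255.5 K.
ΔT = T_surf − T_eq = 288 − 255.5.

ΔT ≈ 32.5 K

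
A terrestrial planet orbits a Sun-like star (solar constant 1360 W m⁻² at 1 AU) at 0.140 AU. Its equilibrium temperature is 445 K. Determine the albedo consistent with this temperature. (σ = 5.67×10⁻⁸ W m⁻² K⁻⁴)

Flux at 0.140 AU: S = 1360/0.140² = 6.94×10⁴ W m⁻².
From T_eq⁴ = S(1−A)/(4σ): 1−A = 4σT_eq⁴/S.
1−A = 4 × 5.67×10⁻⁸ × (445)⁴ / 6.94×10⁴ = 0.128.

A ≈ 0.87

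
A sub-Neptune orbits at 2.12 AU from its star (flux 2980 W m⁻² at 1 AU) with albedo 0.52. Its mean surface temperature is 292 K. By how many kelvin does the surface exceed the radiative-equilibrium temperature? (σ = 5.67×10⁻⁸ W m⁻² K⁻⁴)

ΔT ≈ 98.5 K

S = 2980/2.12² = 663.0 W m⁻².
T_eq = [S(1−A)/(4σ)]^(1/4) = [663.0×0.48/(4×5.67×10⁻⁸)]^(1/4) = 193.5 K.
ΔT = T_surf − T_eq = 292 − 193.5.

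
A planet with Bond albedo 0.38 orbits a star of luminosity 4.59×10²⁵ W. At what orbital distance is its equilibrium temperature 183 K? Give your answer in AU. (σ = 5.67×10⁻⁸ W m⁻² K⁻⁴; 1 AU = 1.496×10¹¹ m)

From T_eq⁴ = L(1−A)/(16πσd²): d = √[L(1−A)/(16πσT_eq⁴)].
d = √[4.59×10²⁵ × 0.62 / (16π × 5.67×10⁻⁸ × (183)⁴)] = 9.44×10¹⁰ m = 0.631 AU.

d ≈ 0.631 AU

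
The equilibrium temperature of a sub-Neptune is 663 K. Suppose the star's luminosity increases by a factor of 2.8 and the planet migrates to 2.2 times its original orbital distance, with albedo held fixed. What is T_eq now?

T_eq ≈ 578 K

T_eq ∝ L^(1/4) · d^(−1/2).
T′ = 663 × 2.8^(1/4) / 2.2^(1/2) = 578 K.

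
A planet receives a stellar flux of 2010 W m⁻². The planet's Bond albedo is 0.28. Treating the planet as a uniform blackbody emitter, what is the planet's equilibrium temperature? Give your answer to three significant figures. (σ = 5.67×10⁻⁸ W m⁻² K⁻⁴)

Energy balance: absorbed = emitted ⇒ πR²·S(1−A) = 4πR²·σT_eq⁴, so T_eq⁴ = S(1−A)/(4σ).
T_eq = [2010 × 0.72 / (4 × 5.67×10⁻⁸)]^(1/4) = (6.38×10⁹)^(1/4) = 283 K.

T_eq ≈ 283 K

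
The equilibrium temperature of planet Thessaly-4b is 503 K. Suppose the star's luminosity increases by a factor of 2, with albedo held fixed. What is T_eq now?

T_eq ∝ L^(1/4) · d^(−1/2).
T′ = 503 × 2^(1/4) = 598 K.

T_eq ≈ 598 K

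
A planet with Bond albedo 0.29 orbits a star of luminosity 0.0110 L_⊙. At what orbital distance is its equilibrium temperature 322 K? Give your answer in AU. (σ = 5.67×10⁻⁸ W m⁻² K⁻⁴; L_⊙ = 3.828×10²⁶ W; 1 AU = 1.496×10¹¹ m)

d ≈ 0.0660 AU

L = 0.0110 × 3.828×10²⁶ = 4.21×10²⁴ W.
From T_eq⁴ = L(1−A)/(16πσd²): d = √[L(1−A)/(16πσT_eq⁴)].
d = √[4.21×10²⁴ × 0.71 / (16π × 5.67×10⁻⁸ × (322)⁴)] = 9.88×10⁹ m = 0.0660 AU.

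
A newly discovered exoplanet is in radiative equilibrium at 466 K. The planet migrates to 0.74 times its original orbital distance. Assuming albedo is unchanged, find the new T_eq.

T_eq ≈ 542 K

T_eq ∝ L^(1/4) · d^(−1/2).
T′ = 466 / 0.74^(1/2) = 542 K.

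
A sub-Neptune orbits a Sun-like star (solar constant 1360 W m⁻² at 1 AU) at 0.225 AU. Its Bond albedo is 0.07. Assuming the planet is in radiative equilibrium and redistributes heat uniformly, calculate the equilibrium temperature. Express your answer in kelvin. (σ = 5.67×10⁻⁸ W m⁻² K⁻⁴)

T_eq ≈ 576 K

Flux at 0.225 AU: S = 1360/0.225² = 2.69×10⁴ W m⁻².
Energy balance: absorbed = emitted ⇒ πR²·S(1−A) = 4πR²·σT_eq⁴, so T_eq⁴ = S(1−A)/(4σ).
T_eq = [2.69×10⁴ × 0.93 / (4 × 5.67×10⁻⁸)]^(1/4) = (1.10×10¹¹)^(1/4) = 576 K.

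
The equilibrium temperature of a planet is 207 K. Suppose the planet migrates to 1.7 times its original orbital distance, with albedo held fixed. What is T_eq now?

T_eq ∝ L^(1/4) · d^(−1/2).
T′ = 207 / 1.7^(1/2) = 159 K.

T_eq ≈ 159 K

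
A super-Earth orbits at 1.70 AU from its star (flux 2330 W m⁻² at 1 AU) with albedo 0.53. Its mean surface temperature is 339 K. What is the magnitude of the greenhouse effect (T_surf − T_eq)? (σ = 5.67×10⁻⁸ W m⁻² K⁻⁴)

ΔT ≈ 136.8 K

S = 2330/1.70² = 806.2 W m⁻².
T_eq = [S(1−A)/(4σ)]^(1/4) = [806.2×0.47/(4×5.67×10⁻⁸)]^(1/4) = 202.2 K.
ΔT = T_surf − T_eq = 339 − 202.2.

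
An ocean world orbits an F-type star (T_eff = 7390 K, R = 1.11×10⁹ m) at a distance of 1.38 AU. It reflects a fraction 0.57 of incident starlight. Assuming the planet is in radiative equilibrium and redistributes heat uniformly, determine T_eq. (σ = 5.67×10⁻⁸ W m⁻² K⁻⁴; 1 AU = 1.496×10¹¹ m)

T_eq ≈ 310 K

d = 1.38 AU = 2.06×10¹¹ m.
L = 4πR_⋆²σT_⋆⁴ = 4π(1.11×10⁹)² × 5.67×10⁻⁸ × (7390)⁴ = 2.62×10²⁷ W.
S = L/(4πd²) = 4890 W m⁻².
Energy balance: absorbed = emitted ⇒ πR²·S(1−A) = 4πR²·σT_eq⁴, so T_eq⁴ = S(1−A)/(4σ).
T_eq = [4890 × 0.43 / (4 × 5.67×10⁻⁸)]^(1/4) = (9.27×10⁹)^(1/4) = 310 K.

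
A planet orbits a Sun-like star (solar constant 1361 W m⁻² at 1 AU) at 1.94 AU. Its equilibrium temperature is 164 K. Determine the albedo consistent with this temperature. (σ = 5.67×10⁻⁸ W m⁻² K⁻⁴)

A ≈ 0.55

Flux at 1.94 AU: S = 1361/1.94² = 362 W m⁻².
From T_eq⁴ = S(1−A)/(4σ): 1−A = 4σT_eq⁴/S.
1−A = 4 × 5.67×10⁻⁸ × (164)⁴ / 362 = 0.454.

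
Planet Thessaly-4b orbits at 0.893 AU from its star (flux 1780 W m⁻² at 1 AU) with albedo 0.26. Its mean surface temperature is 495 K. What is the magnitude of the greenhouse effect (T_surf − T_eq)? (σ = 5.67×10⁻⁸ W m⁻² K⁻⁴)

S = 1780/0.893² = 2232 W m⁻².
T_eq = [S(1−A)/(4σ)]^(1/4) = [2232×0.74/(4×5.67×10⁻⁸)]^(1/4) = 292.1 K.
ΔT = T_surf − T_eq = 495 − 292.1.

ΔT ≈ 202.9 K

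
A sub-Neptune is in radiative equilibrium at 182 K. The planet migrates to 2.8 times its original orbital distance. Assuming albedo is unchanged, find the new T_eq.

T_eq ∝ L^(1/4) · d^(−1/2).
T′ = 182 / 2.8^(1/2) = 109 K.

T_eq ≈ 109 K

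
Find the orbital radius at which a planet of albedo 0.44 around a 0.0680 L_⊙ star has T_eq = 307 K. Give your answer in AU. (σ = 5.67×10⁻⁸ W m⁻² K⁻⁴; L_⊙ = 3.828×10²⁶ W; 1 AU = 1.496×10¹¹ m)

L = 0.0680 × 3.828×10²⁶ = 2.60×10²⁵ W.
From T_eq⁴ = L(1−A)/(16πσd²): d = √[L(1−A)/(16πσT_eq⁴)].
d = √[2.60×10²⁵ × 0.56 / (16π × 5.67×10⁻⁸ × (307)⁴)] = 2.40×10¹⁰ m = 0.160 AU.

d ≈ 0.160 AU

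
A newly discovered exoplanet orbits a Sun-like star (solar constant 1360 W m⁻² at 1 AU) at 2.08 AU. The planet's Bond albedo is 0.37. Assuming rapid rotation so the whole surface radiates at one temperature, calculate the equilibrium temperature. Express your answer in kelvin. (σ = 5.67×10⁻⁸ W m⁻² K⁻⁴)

T_eq ≈ 172 K

Flux at 2.08 AU: S = 1360/2.08² = 314 W m⁻².
Energy balance: absorbed = emitted ⇒ πR²·S(1−A) = 4πR²·σT_eq⁴, so T_eq⁴ = S(1−A)/(4σ).
T_eq = [314 × 0.63 / (4 × 5.67×10⁻⁸)]^(1/4) = (8.73×10⁸)^(1/4) = 172 K.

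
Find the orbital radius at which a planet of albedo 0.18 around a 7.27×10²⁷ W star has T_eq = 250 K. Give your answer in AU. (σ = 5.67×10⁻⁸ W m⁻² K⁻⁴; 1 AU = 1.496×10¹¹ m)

d ≈ 4.89 AU

From T_eq⁴ = L(1−A)/(16πσd²): d = √[L(1−A)/(16πσT_eq⁴)].
d = √[7.27×10²⁷ × 0.82 / (16π × 5.67×10⁻⁸ × (250)⁴)] = 7.32×10¹¹ m = 4.89 AU.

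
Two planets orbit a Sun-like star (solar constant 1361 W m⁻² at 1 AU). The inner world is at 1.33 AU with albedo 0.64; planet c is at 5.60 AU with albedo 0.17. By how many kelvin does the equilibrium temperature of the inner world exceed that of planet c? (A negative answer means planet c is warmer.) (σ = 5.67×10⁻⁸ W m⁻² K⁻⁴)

T_eq = [S₀(1−A)/(4σd²)]^(1/4), so T ∝ (1−A)^(1/4) / √d.
T₁ = [1361×0.36/(4×5.67×10⁻⁸×1.33²)]^(1/4) = 186.94 K.
T₂ = [1361×0.83/(4×5.67×10⁻⁸×5.60²)]^(1/4) = 112.26 K.

ΔT ≈ 74.7 K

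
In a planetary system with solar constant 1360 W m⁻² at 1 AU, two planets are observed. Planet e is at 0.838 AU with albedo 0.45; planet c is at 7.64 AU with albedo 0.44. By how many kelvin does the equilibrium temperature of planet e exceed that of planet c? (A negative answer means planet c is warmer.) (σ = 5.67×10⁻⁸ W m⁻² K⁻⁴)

ΔT ≈ 174.7 K

T_eq = [S₀(1−A)/(4σd²)]^(1/4), so T ∝ (1−A)^(1/4) / √d.
T₁ = [1360×0.55/(4×5.67×10⁻⁸×0.838²)]^(1/4) = 261.78 K.
T₂ = [1360×0.56/(4×5.67×10⁻⁸×7.64²)]^(1/4) = 87.09 K.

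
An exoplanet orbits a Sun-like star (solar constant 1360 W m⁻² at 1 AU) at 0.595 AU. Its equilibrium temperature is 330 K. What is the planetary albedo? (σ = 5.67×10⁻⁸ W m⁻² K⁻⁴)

A ≈ 0.30

Flux at 0.595 AU: S = 1360/0.595² = 3840 W m⁻².
From T_eq⁴ = S(1−A)/(4σ): 1−A = 4σT_eq⁴/S.
1−A = 4 × 5.67×10⁻⁸ × (330)⁴ / 3840 = 0.700.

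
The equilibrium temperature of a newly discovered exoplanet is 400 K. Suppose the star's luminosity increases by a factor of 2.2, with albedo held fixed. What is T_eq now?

T_eq ≈ 487 K

T_eq ∝ L^(1/4) · d^(−1/2).
T′ = 400 × 2.2^(1/4) = 487 K.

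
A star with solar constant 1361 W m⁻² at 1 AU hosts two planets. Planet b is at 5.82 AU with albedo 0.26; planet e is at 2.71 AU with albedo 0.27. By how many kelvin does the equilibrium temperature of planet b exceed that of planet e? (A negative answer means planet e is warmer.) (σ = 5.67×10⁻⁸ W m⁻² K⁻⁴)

ΔT ≈ -49.3 K

T_eq = [S₀(1−A)/(4σd²)]^(1/4), so T ∝ (1−A)^(1/4) / √d.
T₁ = [1361×0.74/(4×5.67×10⁻⁸×5.82²)]^(1/4) = 107.00 K.
T₂ = [1361×0.73/(4×5.67×10⁻⁸×2.71²)]^(1/4) = 156.28 K.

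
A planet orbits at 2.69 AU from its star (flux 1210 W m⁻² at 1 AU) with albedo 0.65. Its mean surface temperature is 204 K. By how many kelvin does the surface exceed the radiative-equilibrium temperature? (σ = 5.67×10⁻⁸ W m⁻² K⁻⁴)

ΔT ≈ 77.3 K

S = 1210/2.69² = 167.2 W m⁻².
T_eq = [S(1−A)/(4σ)]^(1/4) = [167.2×0.35/(4×5.67×10⁻⁸)]^(1/4) = 126.7 K.
ΔT = T_surf − T_eq = 204 − 126.7.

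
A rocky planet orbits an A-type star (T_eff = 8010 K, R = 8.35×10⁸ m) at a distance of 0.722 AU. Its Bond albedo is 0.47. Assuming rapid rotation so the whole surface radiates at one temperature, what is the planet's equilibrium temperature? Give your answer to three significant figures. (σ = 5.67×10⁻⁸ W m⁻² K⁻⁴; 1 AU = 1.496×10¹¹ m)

d = 0.722 AU = 1.08×10¹¹ m.
L = 4πR_⋆²σT_⋆⁴ = 4π(8.35×10⁸)² × 5.67×10⁻⁸ × (8010)⁴ = 2.05×10²⁷ W.
S = L/(4πd²) = 1.39×10⁴ W m⁻².
Energy balance: absorbed = emitted ⇒ πR²·S(1−A) = 4πR²·σT_eq⁴, so T_eq⁴ = S(1−A)/(4σ).
T_eq = [1.39×10⁴ × 0.53 / (4 × 5.67×10⁻⁸)]^(1/4) = (3.26×10¹⁰)^(1/4) = 425 K.

T_eq ≈ 425 K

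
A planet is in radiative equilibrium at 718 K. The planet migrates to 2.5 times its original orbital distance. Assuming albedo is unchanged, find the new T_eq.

T_eq ∝ L^(1/4) · d^(−1/2).
T′ = 718 / 2.5^(1/2) = 454 K.

T_eq ≈ 454 K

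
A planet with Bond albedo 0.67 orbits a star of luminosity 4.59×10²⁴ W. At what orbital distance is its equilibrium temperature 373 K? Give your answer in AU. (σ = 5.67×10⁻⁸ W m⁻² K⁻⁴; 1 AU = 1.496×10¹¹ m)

d ≈ 0.0350 AU

From T_eq⁴ = L(1−A)/(16πσd²): d = √[L(1−A)/(16πσT_eq⁴)].
d = √[4.59×10²⁴ × 0.33 / (16π × 5.67×10⁻⁸ × (373)⁴)] = 5.24×10⁹ m = 0.0350 AU.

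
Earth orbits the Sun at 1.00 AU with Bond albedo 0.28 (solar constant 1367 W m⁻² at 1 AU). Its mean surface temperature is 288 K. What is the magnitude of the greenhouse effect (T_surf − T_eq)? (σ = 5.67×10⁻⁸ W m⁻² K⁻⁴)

ΔT ≈ 31.3 K

S = 1367/1.00² = 1367 W m⁻².
T_eq = [S(1−A)/(4σ)]^(1/4) = [1367×0.72/(4×5.67×10⁻⁸)]^(1/4) = 256.7 K.
ΔT = T_surf − T_eq = 288 − 256.7.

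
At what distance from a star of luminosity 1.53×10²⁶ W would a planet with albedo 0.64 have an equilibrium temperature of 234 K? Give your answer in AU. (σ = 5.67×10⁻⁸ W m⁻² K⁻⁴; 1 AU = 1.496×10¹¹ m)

d ≈ 0.537 AU

From T_eq⁴ = L(1−A)/(16πσd²): d = √[L(1−A)/(16πσT_eq⁴)].
d = √[1.53×10²⁶ × 0.36 / (16π × 5.67×10⁻⁸ × (234)⁴)] = 8.03×10¹⁰ m = 0.537 AU.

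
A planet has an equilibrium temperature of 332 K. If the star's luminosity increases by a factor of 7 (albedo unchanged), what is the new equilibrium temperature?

T_eq ∝ L^(1/4) · d^(−1/2).
T′ = 332 × 7^(1/4) = 540 K.

T_eq ≈ 540 K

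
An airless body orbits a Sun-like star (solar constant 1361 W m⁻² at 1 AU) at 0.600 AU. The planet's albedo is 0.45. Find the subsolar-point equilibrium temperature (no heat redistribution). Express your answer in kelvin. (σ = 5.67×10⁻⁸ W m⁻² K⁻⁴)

Flux at 0.600 AU: S = 1361/0.600² = 3780 W m⁻².
At the subsolar point the surface absorbs S(1−A) and emits σT⁴ per unit area — no factor of 4, since only the local patch is in balance.
T = [3780 × 0.55 / 5.67×10⁻⁸]^(1/4) = (3.67×10¹⁰)^(1/4) = 438 K.

T_ss ≈ 438 K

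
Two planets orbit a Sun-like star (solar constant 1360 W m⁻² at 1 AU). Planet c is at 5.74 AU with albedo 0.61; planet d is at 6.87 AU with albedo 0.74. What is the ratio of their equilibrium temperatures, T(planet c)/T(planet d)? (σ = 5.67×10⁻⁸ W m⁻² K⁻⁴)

T_eq = [S₀(1−A)/(4σd²)]^(1/4), so T ∝ (1−A)^(1/4) / √d.
T₁ = [1360×0.39/(4×5.67×10⁻⁸×5.74²)]^(1/4) = 91.79 K.
T₂ = [1360×0.26/(4×5.67×10⁻⁸×6.87²)]^(1/4) = 75.81 K.

T₁/T₂ ≈ 1.211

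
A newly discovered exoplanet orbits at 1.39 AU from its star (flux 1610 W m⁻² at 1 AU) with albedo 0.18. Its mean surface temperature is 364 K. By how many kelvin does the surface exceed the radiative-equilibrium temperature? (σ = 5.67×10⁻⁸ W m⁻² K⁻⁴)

S = 1610/1.39² = 833.3 W m⁻².
T_eq = [S(1−A)/(4σ)]^(1/4) = [833.3×0.82/(4×5.67×10⁻⁸)]^(1/4) = 234.3 K.
ΔT = T_surf − T_eq = 364 − 234.3.

ΔT ≈ 129.7 K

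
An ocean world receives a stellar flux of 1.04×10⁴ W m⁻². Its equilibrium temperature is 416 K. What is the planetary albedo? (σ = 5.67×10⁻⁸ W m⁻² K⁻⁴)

A ≈ 0.35

From T_eq⁴ = S(1−A)/(4σ): 1−A = 4σT_eq⁴/S.
1−A = 4 × 5.67×10⁻⁸ × (416)⁴ / 1.04×10⁴ = 0.653.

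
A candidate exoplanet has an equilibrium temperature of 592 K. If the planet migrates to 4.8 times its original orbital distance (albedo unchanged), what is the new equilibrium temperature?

T_eq ≈ 270 K

T_eq ∝ L^(1/4) · d^(−1/2).
T′ = 592 / 4.8^(1/2) = 270 K.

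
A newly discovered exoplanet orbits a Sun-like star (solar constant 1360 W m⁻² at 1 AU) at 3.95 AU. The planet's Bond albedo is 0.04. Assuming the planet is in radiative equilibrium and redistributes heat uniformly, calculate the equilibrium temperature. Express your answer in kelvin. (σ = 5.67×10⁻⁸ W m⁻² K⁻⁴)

Flux at 3.95 AU: S = 1360/3.95² = 87.2 W m⁻².
Energy balance: absorbed = emitted ⇒ πR²·S(1−A) = 4πR²·σT_eq⁴, so T_eq⁴ = S(1−A)/(4σ).
T_eq = [87.2 × 0.96 / (4 × 5.67×10⁻⁸)]^(1/4) = (3.69×10⁸)^(1/4) = 139 K.

T_eq ≈ 139 K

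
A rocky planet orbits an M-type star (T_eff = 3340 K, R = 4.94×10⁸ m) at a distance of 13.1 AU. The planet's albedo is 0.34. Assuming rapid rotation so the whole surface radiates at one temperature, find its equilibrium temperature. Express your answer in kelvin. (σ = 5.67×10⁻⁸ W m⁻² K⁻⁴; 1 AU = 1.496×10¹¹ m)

T_eq ≈ 33.8 K

d = 13.1 AU = 1.96×10¹² m.
L = 4πR_⋆²σT_⋆⁴ = 4π(4.94×10⁸)² × 5.67×10⁻⁸ × (3340)⁴ = 2.16×10²⁵ W.
S = L/(4πd²) = 0.448 W m⁻².
Energy balance: absorbed = emitted ⇒ πR²·S(1−A) = 4πR²·σT_eq⁴, so T_eq⁴ = S(1−A)/(4σ).
T_eq = [0.448 × 0.66 / (4 × 5.67×10⁻⁸)]^(1/4) = (1.30×10⁶)^(1/4) = 33.8 K.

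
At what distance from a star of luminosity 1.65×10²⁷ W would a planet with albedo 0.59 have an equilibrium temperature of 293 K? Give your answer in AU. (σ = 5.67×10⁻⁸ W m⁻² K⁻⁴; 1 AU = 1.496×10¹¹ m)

d ≈ 1.20 AU

From T_eq⁴ = L(1−A)/(16πσd²): d = √[L(1−A)/(16πσT_eq⁴)].
d = √[1.65×10²⁷ × 0.41 / (16π × 5.67×10⁻⁸ × (293)⁴)] = 1.79×10¹¹ m = 1.20 AU.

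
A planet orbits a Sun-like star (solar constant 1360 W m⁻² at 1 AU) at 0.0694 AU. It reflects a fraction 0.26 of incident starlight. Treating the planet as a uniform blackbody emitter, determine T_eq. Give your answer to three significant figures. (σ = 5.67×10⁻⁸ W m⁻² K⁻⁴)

Flux at 0.0694 AU: S = 1360/0.0694² = 2.82×10⁵ W m⁻².
Energy balance: absorbed = emitted ⇒ πR²·S(1−A) = 4πR²·σT_eq⁴, so T_eq⁴ = S(1−A)/(4σ).
T_eq = [2.82×10⁵ × 0.74 / (4 × 5.67×10⁻⁸)]^(1/4) = (9.21×10¹¹)^(1/4) = 980 K.

T_eq ≈ 980 K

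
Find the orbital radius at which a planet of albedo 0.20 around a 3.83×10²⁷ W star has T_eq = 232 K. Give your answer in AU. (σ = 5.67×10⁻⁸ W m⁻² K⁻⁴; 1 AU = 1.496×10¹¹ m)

d ≈ 4.07 AU

From T_eq⁴ = L(1−A)/(16πσd²): d = √[L(1−A)/(16πσT_eq⁴)].
d = √[3.83×10²⁷ × 0.80 / (16π × 5.67×10⁻⁸ × (232)⁴)] = 6.09×10¹¹ m = 4.07 AU.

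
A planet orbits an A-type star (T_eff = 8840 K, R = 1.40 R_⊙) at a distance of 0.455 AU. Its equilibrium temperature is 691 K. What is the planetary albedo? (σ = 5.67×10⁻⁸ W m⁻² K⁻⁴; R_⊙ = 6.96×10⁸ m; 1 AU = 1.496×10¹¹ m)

A ≈ 0.27

R_⋆ = 1.40 × 6.96×10⁸ = 9.74×10⁸ m.
d = 0.455 AU = 6.81×10¹⁰ m.
L = 4πR_⋆²σT_⋆⁴ = 4π(9.74×10⁸)² × 5.67×10⁻⁸ × (8840)⁴ = 4.13×10²⁷ W.
S = L/(4πd²) = 7.10×10⁴ W m⁻².
From T_eq⁴ = S(1−A)/(4σ): 1−A = 4σT_eq⁴/S.
1−A = 4 × 5.67×10⁻⁸ × (691)⁴ / 7.10×10⁴ = 0.729.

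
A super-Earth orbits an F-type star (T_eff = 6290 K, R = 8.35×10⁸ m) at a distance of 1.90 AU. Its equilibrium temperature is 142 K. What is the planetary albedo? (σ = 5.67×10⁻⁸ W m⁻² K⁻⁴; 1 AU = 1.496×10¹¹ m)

d = 1.90 AU = 2.84×10¹¹ m.
L = 4πR_⋆²σT_⋆⁴ = 4π(8.35×10⁸)² × 5.67×10⁻⁸ × (6290)⁴ = 7.78×10²⁶ W.
S = L/(4πd²) = 766 W m⁻².
From T_eq⁴ = S(1−A)/(4σ): 1−A = 4σT_eq⁴/S.
1−A = 4 × 5.67×10⁻⁸ × (142)⁴ / 766 = 0.120.

A ≈ 0.88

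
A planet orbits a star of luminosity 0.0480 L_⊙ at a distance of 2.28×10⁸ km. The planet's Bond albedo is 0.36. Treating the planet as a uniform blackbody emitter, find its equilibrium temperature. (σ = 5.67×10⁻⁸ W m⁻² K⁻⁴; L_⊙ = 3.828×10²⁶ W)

T_eq ≈ 94.4 K

d = 2.28×10⁸ km = 2.28×10¹¹ m.
L = 0.0480 × 3.828×10²⁶ = 1.84×10²⁵ W.
Flux: S = L/(4πd²) = 1.84×10²⁵/(4π×(2.28×10¹¹)²) = 28.1 W m⁻².
Energy balance: absorbed = emitted ⇒ πR²·S(1−A) = 4πR²·σT_eq⁴, so T_eq⁴ = S(1−A)/(4σ).
T_eq = [28.1 × 0.64 / (4 × 5.67×10⁻⁸)]^(1/4) = (7.94×10⁷)^(1/4) = 94.4 K.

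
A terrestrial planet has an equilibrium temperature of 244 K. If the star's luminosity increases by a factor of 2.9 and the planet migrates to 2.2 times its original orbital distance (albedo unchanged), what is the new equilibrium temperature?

T_eq ∝ L^(1/4) · d^(−1/2).
T′ = 244 × 2.9^(1/4) / 2.2^(1/2) = 215 K.

T_eq ≈ 215 K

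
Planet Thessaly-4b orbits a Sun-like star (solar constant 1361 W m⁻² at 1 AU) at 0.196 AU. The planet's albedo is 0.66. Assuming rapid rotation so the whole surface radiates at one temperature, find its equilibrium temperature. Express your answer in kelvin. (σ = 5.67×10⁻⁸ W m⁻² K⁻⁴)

Flux at 0.196 AU: S = 1361/0.196² = 3.54×10⁴ W m⁻².
Energy balance: absorbed = emitted ⇒ πR²·S(1−A) = 4πR²·σT_eq⁴, so T_eq⁴ = S(1−A)/(4σ).
T_eq = [3.54×10⁴ × 0.34 / (4 × 5.67×10⁻⁸)]^(1/4) = (5.31×10¹⁰)^(1/4) = 480 K.

T_eq ≈ 480 K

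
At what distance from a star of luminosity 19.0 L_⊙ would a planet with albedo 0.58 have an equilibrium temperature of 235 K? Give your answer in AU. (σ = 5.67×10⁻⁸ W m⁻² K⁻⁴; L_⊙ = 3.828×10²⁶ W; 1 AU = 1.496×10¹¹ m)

d ≈ 3.96 AU

L = 19.0 × 3.828×10²⁶ = 7.27×10²⁷ W.
From T_eq⁴ = L(1−A)/(16πσd²): d = √[L(1−A)/(16πσT_eq⁴)].
d = √[7.27×10²⁷ × 0.42 / (16π × 5.67×10⁻⁸ × (235)⁴)] = 5.93×10¹¹ m = 3.96 AU.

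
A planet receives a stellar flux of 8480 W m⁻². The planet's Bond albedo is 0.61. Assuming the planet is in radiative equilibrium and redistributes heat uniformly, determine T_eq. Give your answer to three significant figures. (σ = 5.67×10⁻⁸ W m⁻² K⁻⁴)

T_eq ≈ 347 K

Energy balance: absorbed = emitted ⇒ πR²·S(1−A) = 4πR²·σT_eq⁴, so T_eq⁴ = S(1−A)/(4σ).
T_eq = [8480 × 0.39 / (4 × 5.67×10⁻⁸)]^(1/4) = (1.46×10¹⁰)^(1/4) = 347 K.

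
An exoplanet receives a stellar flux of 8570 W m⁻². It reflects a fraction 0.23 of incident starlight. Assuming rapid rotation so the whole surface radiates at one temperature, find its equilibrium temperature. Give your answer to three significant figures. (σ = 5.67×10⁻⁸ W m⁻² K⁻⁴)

T_eq ≈ 413 K

Energy balance: absorbed = emitted ⇒ πR²·S(1−A) = 4πR²·σT_eq⁴, so T_eq⁴ = S(1−A)/(4σ).
T_eq = [8570 × 0.77 / (4 × 5.67×10⁻⁸)]^(1/4) = (2.91×10¹⁰)^(1/4) = 413 K.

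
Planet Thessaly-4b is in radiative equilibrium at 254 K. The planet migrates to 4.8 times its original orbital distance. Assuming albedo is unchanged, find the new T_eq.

T_eq ∝ L^(1/4) · d^(−1/2).
T′ = 254 / 4.8^(1/2) = 116 K.

T_eq ≈ 116 K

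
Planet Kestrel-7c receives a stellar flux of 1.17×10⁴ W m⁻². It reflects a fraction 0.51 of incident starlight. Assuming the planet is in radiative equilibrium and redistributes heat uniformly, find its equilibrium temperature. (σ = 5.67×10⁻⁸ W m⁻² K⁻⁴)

T_eq ≈ 399 K

Energy balance: absorbed = emitted ⇒ πR²·S(1−A) = 4πR²·σT_eq⁴, so T_eq⁴ = S(1−A)/(4σ).
T_eq = [1.17×10⁴ × 0.49 / (4 × 5.67×10⁻⁸)]^(1/4) = (2.53×10¹⁰)^(1/4) = 399 K.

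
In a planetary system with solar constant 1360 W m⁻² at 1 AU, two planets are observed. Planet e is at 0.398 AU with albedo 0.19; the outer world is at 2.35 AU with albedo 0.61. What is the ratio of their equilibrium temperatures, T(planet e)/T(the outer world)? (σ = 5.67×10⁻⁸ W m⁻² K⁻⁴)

T₁/T₂ ≈ 2.917

T_eq = [S₀(1−A)/(4σd²)]^(1/4), so T ∝ (1−A)^(1/4) / √d.
T₁ = [1360×0.81/(4×5.67×10⁻⁸×0.398²)]^(1/4) = 418.46 K.
T₂ = [1360×0.39/(4×5.67×10⁻⁸×2.35²)]^(1/4) = 143.45 K.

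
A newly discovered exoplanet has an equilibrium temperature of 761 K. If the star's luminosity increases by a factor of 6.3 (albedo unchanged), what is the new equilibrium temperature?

T_eq ∝ L^(1/4) · d^(−1/2).
T′ = 761 × 6.3^(1/4) = 1210 K.

T_eq ≈ 1210 K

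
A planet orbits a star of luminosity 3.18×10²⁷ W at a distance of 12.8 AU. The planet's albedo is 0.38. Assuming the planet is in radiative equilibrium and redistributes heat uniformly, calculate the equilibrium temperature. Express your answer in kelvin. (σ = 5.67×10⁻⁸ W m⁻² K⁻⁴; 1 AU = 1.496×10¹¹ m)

d = 12.8 AU = 1.91×10¹² m.
Flux: S = L/(4πd²) = 3.18×10²⁷/(4π×(1.91×10¹²)²) = 69.0 W m⁻².
Energy balance: absorbed = emitted ⇒ πR²·S(1−A) = 4πR²·σT_eq⁴, so T_eq⁴ = S(1−A)/(4σ).
T_eq = [69.0 × 0.62 / (4 × 5.67×10⁻⁸)]^(1/4) = (1.89×10⁸)^(1/4) = 117 K.

T_eq ≈ 117 K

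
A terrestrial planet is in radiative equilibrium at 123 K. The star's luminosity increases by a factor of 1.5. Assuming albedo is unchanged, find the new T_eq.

T_eq ≈ 136 K

T_eq ∝ L^(1/4) · d^(−1/2).
T′ = 123 × 1.5^(1/4) = 136 K.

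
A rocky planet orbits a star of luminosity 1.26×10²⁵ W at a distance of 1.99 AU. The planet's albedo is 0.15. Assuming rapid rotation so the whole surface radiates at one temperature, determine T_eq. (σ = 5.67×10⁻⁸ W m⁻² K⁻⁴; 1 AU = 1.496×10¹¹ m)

T_eq ≈ 80.7 K

d = 1.99 AU = 2.98×10¹¹ m.
Flux: S = L/(4πd²) = 1.26×10²⁵/(4π×(2.98×10¹¹)²) = 11.3 W m⁻².
Energy balance: absorbed = emitted ⇒ πR²·S(1−A) = 4πR²·σT_eq⁴, so T_eq⁴ = S(1−A)/(4σ).
T_eq = [11.3 × 0.85 / (4 × 5.67×10⁻⁸)]^(1/4) = (4.24×10⁷)^(1/4) = 80.7 K.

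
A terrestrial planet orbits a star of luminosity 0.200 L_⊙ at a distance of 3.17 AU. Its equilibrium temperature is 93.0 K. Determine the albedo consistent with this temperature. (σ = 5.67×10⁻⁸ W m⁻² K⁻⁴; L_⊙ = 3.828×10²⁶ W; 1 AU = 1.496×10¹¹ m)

d = 3.17 AU = 4.74×10¹¹ m.
L = 0.200 × 3.828×10²⁶ = 7.66×10²⁵ W.
Flux: S = L/(4πd²) = 7.66×10²⁵/(4π×(4.74×10¹¹)²) = 27.1 W m⁻².
From T_eq⁴ = S(1−A)/(4σ): 1−A = 4σT_eq⁴/S.
1−A = 4 × 5.67×10⁻⁸ × (93.0)⁴ / 27.1 = 0.626.

A ≈ 0.37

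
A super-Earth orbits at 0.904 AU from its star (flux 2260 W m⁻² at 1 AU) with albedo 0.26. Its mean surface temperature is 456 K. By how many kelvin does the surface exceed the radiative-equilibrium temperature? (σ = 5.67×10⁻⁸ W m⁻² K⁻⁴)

S = 2260/0.904² = 2765 W m⁻².
T_eq = [S(1−A)/(4σ)]^(1/4) = [2765×0.74/(4×5.67×10⁻⁸)]^(1/4) = 308.2 K.
ΔT = T_surf − T_eq = 456 − 308.2.

ΔT ≈ 147.8 K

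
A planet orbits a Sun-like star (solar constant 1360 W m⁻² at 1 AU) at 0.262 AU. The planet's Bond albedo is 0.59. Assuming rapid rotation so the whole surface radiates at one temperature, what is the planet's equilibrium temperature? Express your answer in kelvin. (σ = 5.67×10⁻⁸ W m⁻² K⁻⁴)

T_eq ≈ 435 K

Flux at 0.262 AU: S = 1360/0.262² = 1.98×10⁴ W m⁻².
Energy balance: absorbed = emitted ⇒ πR²·S(1−A) = 4πR²·σT_eq⁴, so T_eq⁴ = S(1−A)/(4σ).
T_eq = [1.98×10⁴ × 0.41 / (4 × 5.67×10⁻⁸)]^(1/4) = (3.58×10¹⁰)^(1/4) = 435 K.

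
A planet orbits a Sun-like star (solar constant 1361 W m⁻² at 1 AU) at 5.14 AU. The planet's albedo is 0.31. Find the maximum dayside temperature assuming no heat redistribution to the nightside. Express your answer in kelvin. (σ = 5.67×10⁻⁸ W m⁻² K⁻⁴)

Flux at 5.14 AU: S = 1361/5.14² = 51.5 W m⁻².
With no redistribution each surface element balances locally: S(1−A) = σT⁴.
T = [51.5 × 0.69 / 5.67×10⁻⁸]^(1/4) = (6.27×10⁸)^(1/4) = 158 K.

T_ss ≈ 158 K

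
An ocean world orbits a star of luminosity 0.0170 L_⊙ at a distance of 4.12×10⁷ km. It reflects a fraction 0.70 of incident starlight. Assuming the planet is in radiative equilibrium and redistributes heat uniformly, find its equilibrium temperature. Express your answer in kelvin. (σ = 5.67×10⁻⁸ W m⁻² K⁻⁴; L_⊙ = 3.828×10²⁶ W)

T_eq ≈ 142 K

d = 4.12×10⁷ km = 4.12×10¹⁰ m.
L = 0.0170 × 3.828×10²⁶ = 6.51×10²⁴ W.
Flux: S = L/(4πd²) = 6.51×10²⁴/(4π×(4.12×10¹⁰)²) = 305 W m⁻².
Energy balance: absorbed = emitted ⇒ πR²·S(1−A) = 4πR²·σT_eq⁴, so T_eq⁴ = S(1−A)/(4σ).
T_eq = [305 × 0.30 / (4 × 5.67×10⁻⁸)]^(1/4) = (4.04×10⁸)^(1/4) = 142 K.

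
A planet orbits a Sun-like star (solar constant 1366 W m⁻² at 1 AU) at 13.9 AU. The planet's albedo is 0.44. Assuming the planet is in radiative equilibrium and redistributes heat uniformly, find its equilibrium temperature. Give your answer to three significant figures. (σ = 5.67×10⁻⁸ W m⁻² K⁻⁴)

T_eq ≈ 64.6 K

Flux at 13.9 AU: S = 1366/13.9² = 7.07 W m⁻².
Energy balance: absorbed = emitted ⇒ πR²·S(1−A) = 4πR²·σT_eq⁴, so T_eq⁴ = S(1−A)/(4σ).
T_eq = [7.07 × 0.56 / (4 × 5.67×10⁻⁸)]^(1/4) = (1.75×10⁷)^(1/4) = 64.6 K.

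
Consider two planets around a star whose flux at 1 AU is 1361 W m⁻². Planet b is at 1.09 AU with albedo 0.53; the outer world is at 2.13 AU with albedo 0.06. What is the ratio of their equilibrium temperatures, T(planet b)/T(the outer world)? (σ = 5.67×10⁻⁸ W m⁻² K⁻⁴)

T_eq = [S₀(1−A)/(4σd²)]^(1/4), so T ∝ (1−A)^(1/4) / √d.
T₁ = [1361×0.47/(4×5.67×10⁻⁸×1.09²)]^(1/4) = 220.73 K.
T₂ = [1361×0.94/(4×5.67×10⁻⁸×2.13²)]^(1/4) = 187.78 K.

T₁/T₂ ≈ 1.175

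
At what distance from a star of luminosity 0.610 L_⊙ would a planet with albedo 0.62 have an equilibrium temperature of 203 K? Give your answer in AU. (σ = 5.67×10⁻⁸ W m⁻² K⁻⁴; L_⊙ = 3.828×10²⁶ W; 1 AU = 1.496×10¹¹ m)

d ≈ 0.905 AU

L = 0.610 × 3.828×10²⁶ = 2.34×10²⁶ W.
From T_eq⁴ = L(1−A)/(16πσd²): d = √[L(1−A)/(16πσT_eq⁴)].
d = √[2.34×10²⁶ × 0.38 / (16π × 5.67×10⁻⁸ × (203)⁴)] = 1.35×10¹¹ m = 0.905 AU.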